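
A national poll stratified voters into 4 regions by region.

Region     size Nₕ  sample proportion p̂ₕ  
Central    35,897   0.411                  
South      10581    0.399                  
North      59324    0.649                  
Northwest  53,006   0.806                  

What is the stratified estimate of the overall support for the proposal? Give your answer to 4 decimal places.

0.6309

N = 35897 + 10581 + 59324 + 53006 = 158808.
Overall proportion = Σ (Nₕ/N)·p̂ₕ.
Σ Nₕp̂ₕ = 14753.667 + 4221.819 + 38501.276 + 42722.836 = 100199.598.
100199.598 / 158808 = 0.630948... → 0.6309.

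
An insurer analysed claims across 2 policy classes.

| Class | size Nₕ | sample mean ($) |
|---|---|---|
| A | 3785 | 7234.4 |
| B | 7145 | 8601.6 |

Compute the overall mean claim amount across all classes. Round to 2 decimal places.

N = 10930; weights Wₕ = Nₕ/N = (0.3463, 0.6537).
x̄_st = Σ Wₕ·x̄ₕ = 0.3463·7234.4 + 0.6537·8601.6 ≈ 8128.1460...
→ 8128.15.

8128.15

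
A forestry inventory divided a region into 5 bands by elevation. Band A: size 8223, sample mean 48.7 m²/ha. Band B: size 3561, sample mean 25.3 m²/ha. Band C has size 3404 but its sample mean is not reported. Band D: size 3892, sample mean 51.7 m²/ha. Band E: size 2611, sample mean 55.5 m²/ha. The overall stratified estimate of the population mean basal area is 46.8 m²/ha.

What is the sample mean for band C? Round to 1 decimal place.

52.4

N = 8223 + 3561 + 3404 + 3892 + 2611 = 21691.
Overall total = μ·N = 46.8·21691 = 1015138.8.
Subtract the known strata: 8223·48.7 + 3561·25.3 + 3892·51.7 + 2611·55.5 = 836680.3.
Remaining total for band C: 1015138.8 − 836680.3 = 178458.5.
Divide by its size: 178458.5 / 3404 = 52.426... → 52.4.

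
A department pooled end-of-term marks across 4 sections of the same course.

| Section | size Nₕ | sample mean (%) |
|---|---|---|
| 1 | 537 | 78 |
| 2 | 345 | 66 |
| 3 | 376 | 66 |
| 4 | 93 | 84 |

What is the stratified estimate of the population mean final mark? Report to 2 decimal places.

72.01

N = 1351; weights Wₕ = Nₕ/N = (0.3975, 0.2554, 0.2783, 0.0688).
x̄_st = Σ Wₕ·x̄ₕ = 0.3975·78 + 0.2554·66 + 0.2783·66 + 0.0688·84 ≈ 72.0089...
→ 72.01.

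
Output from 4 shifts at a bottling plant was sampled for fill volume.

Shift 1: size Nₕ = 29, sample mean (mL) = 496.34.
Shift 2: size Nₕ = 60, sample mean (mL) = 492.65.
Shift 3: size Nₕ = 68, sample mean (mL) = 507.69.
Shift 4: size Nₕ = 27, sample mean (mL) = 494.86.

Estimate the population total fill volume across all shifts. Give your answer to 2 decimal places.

Population total = Σ Nₕ·x̄ₕ (each stratum's size times its mean).
29·496.34 + 60·492.65 + 68·507.69 + 27·494.86 = 14393.86 + 29559 + 34522.92 + 13361.22 = 91837.00.

91837.00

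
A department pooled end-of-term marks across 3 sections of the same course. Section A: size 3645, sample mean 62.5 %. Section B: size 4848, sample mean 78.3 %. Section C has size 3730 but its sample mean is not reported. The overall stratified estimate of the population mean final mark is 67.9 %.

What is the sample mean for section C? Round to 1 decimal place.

Σ Nₕx̄ₕ = N·μ, so 3730·x̄_C = 12223·67.9 − (3645·62.5 + 4848·78.3).
= 829941.7 − 607410.9 = 222530.8.
x̄_C = 222530.8 / 3730 = 59.660... → 59.7.

59.7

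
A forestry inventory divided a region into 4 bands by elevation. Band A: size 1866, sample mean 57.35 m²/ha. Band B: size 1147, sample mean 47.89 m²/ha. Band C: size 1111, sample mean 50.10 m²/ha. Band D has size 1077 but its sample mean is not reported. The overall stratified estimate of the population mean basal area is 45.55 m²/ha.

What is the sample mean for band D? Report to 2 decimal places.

17.92

N = 1866 + 1147 + 1111 + 1077 = 5201.
Overall total = μ·N = 45.55·5201 = 236905.55.
Subtract the known strata: 1866·57.35 + 1147·47.89 + 1111·50.10 = 217606.03.
Remaining total for band D: 236905.55 − 217606.03 = 19299.52.
Divide by its size: 19299.52 / 1077 = 17.9197... → 17.92.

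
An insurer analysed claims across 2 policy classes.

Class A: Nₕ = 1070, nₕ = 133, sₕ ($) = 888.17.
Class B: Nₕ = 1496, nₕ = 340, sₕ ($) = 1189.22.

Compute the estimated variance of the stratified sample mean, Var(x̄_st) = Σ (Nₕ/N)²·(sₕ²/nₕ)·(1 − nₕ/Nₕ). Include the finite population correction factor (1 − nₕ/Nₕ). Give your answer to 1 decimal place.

N = 2566; Wₕ = Nₕ/N.
class A: (1070/2566)²·888.17²/133·(1 − 133/1070) = 903.1307
class B: (1496/2566)²·1189.22²/340·(1 − 340/1496) = 1092.5004
Sum = 1995.6312 → 1995.6.

1995.6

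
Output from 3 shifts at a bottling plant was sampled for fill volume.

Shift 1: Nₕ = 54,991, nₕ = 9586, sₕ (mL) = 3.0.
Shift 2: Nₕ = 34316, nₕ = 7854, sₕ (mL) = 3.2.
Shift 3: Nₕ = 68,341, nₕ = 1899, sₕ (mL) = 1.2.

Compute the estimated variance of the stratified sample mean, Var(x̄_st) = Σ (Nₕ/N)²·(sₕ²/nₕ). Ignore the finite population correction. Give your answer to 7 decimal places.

0.0003185

N = 157648; Wₕ = Nₕ/N.
shift 1: (54991/157648)²·3.0²/9586 = 0.0001142382
shift 2: (34316/157648)²·3.2²/7854 = 0.0000617768
shift 3: (68341/157648)²·1.2²/1899 = 0.0001425028
Sum = 0.0003185178 → 0.0003185.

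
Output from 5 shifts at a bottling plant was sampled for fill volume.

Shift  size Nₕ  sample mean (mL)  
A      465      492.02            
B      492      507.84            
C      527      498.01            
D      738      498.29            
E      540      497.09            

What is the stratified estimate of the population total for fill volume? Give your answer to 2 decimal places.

1377264.47

A: 465·492.02 = 228789.3
B: 492·507.84 = 249857.28
C: 527·498.01 = 262451.27
D: 738·498.29 = 367738.02
E: 540·497.09 = 268428.6
τ̂ = Σ Nₕx̄ₕ = 1377264.47.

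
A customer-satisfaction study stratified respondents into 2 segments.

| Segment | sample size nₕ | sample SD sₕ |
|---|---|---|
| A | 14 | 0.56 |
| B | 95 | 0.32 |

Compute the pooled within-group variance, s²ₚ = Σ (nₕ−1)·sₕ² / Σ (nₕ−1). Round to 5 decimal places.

A: (14−1)·0.56² = 13·0.3136 = 4.0768
B: (95−1)·0.32² = 94·0.1024 = 9.6256
Numerator = 13.7024; denominator = Σ(nₕ−1) = 107.
s²ₚ = 13.7024/107 = 0.1280598... → 0.12806.

0.12806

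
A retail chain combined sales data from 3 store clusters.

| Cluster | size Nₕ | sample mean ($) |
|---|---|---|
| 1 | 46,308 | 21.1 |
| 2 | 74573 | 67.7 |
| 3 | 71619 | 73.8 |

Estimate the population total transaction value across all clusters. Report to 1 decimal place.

Estimate total by summing Nₕ·x̄ₕ over strata.
46308·21.1 + 74573·67.7 + 71619·73.8 = 977098.8 + 5048592.1 + 5285482.2 = 11311173.1.

11311173.1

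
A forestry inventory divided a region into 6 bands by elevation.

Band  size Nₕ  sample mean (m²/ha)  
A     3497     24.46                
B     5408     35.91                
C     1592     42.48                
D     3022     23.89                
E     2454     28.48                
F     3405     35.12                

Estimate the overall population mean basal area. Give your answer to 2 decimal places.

N = 3497 + 5408 + 1592 + 3022 + 2454 + 3405 = 19378.
Weight each subgroup mean by Nₕ/N and sum.
Σ Nₕx̄ₕ = 3497·24.46 + 5408·35.91 + 1592·42.48 + 3022·23.89 + 2454·28.48 + 3405·35.12 = 85536.62 + 194201.28 + 67628.16 + 72195.58 + 69889.92 + 119583.6 = 609035.16.
Divide by N: 609035.16 / 19378 = 31.4292... → 31.43.

31.43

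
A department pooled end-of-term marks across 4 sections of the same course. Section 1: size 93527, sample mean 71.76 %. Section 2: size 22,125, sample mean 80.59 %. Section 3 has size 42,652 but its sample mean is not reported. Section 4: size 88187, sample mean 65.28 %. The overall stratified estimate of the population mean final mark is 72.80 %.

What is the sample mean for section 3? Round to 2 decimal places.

86.59

Σ Nₕx̄ₕ = N·μ, so 42652·x̄_3 = 246491·72.80 − (93527·71.76 + 22125·80.59 + 88187·65.28).
= 17944544.8 − 14251398.63 = 3693146.17.
x̄_3 = 3693146.17 / 42652 = 86.5879... → 86.59.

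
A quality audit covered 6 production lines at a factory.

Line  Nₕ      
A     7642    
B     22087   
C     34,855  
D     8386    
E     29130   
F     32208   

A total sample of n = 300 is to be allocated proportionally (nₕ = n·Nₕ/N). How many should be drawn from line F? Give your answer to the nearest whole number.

Share of line F = 32208/134308 = 0.23981.
Allocate 300 × 0.23981 = 71.942... → 72.

72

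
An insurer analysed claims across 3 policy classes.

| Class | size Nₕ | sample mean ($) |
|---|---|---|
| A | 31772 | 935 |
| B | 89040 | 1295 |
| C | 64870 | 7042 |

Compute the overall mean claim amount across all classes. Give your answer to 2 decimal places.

N = 31772 + 89040 + 64870 = 185682.
The stratified mean weights each stratum mean by its population share Nₕ/N.
Σ Nₕx̄ₕ = 31772·935 + 89040·1295 + 64870·7042 = 29706820 + 115306800 + 456814540 = 601828160.
Divide by N: 601828160 / 185682 = 3241.1766... → 3241.18.

3241.18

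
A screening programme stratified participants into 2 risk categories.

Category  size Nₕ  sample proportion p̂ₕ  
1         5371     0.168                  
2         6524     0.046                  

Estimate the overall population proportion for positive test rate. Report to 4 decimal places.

0.1011

N = 5371 + 6524 = 11895.
Overall proportion = Σ (Nₕ/N)·p̂ₕ.
Σ Nₕp̂ₕ = 902.328 + 300.104 = 1202.432.
1202.432 / 11895 = 0.101087... → 0.1011.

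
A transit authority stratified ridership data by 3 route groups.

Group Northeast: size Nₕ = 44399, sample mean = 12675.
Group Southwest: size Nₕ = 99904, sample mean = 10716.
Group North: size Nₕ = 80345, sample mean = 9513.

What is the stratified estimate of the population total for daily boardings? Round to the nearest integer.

2397650574

Population total = Σ Nₕ·x̄ₕ (each stratum's size times its mean).
44399·12675 + 99904·10716 + 80345·9513 = 562757325 + 1070571264 + 764321985 = 2397650574.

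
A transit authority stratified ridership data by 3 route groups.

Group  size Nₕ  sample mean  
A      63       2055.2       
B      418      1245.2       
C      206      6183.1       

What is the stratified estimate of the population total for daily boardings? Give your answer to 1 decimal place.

1923689.8

A: 63·2055.2 = 129477.6
B: 418·1245.2 = 520493.6
C: 206·6183.1 = 1273718.6
τ̂ = Σ Nₕx̄ₕ = 1923689.8.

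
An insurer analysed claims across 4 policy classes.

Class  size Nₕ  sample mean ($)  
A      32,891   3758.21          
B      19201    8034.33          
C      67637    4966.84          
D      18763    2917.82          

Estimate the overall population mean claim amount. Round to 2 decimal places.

4827.48

x̄_st = (Σ Nₕx̄ₕ) / (Σ Nₕ) = (32891·3758.21 + 19201·8034.33 + 67637·4966.84 + 18763·2917.82) / 138492
= 668567669.18 / 138492 = 4827.4822... → 4827.48.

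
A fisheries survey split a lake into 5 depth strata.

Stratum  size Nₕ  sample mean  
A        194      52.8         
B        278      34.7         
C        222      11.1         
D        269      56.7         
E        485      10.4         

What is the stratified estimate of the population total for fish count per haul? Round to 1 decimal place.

42650.3

A: 194·52.8 = 10243.2
B: 278·34.7 = 9646.6
C: 222·11.1 = 2464.2
D: 269·56.7 = 15252.3
E: 485·10.4 = 5044
τ̂ = Σ Nₕx̄ₕ = 42650.3.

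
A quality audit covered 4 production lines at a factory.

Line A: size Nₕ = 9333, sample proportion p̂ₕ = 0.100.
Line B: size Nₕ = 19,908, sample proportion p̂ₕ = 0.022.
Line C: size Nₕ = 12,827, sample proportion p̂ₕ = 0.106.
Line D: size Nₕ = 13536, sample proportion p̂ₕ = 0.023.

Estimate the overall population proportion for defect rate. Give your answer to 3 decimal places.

N = 9333 + 19908 + 12827 + 13536 = 55604.
Overall proportion = Σ (Nₕ/N)·p̂ₕ.
Σ Nₕp̂ₕ = 933.3 + 437.976 + 1359.662 + 311.328 = 3042.266.
3042.266 / 55604 = 0.05471... → 0.055.

0.055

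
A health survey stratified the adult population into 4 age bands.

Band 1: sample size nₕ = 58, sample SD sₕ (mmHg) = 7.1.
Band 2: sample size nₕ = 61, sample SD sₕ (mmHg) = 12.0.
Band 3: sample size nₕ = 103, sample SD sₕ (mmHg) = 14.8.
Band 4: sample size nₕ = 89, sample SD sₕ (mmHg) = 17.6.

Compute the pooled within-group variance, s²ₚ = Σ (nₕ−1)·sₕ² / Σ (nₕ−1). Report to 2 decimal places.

Degrees of freedom: 57 + 60 + 102 + 88 = 307.
Σ(nₕ−1)sₕ² = 57·50.41 + 60·144 + 102·219.04 + 88·309.76 = 61114.33.
s²ₚ = 61114.33 / 307 = 199.0695... → 199.07.

199.07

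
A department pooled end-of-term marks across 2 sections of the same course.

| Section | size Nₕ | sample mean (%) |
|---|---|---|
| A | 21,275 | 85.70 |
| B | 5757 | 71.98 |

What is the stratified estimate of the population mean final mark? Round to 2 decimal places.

82.78

N = 21275 + 5757 = 27032.
Weight each subgroup mean by Nₕ/N and sum.
Σ Nₕx̄ₕ = 21275·85.70 + 5757·71.98 = 1823267.5 + 414388.86 = 2237656.36.
Divide by N: 2237656.36 / 27032 = 82.7781... → 82.78.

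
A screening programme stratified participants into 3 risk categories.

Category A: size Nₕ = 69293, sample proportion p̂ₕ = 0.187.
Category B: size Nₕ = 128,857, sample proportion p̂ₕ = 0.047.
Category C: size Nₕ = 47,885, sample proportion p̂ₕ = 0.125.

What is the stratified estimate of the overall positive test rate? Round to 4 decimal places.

Wₕ = Nₕ/N with N = 246035: 0.2816, 0.5237, 0.1946.
p̂_st = 0.2816·0.187 + 0.5237·0.047 + 0.1946·0.125 ≈ 0.101610... → 0.1016.

0.1016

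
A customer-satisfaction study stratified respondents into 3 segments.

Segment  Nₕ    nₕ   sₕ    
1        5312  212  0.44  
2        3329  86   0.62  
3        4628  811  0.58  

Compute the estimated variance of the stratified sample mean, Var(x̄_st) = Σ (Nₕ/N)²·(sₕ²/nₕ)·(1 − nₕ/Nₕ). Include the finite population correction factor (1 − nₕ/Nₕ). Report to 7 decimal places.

N = 13269. Term for each stratum: Wₕ²sₕ²/nₕ·(1−nₕ/Nₕ).
Var(x̄_st) = 0.0001405146 + 0.0002740749 + 0.0000416173 = 0.0004562068 → 0.0004562.

0.0004562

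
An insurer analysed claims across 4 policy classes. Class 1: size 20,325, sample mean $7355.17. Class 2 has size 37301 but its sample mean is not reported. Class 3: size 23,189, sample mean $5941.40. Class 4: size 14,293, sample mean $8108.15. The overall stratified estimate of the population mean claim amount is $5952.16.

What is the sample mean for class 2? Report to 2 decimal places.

4368.23

Σ Nₕx̄ₕ = N·μ, so 37301·x̄_2 = 95108·5952.16 − (20325·7355.17 + 23189·5941.40 + 14293·8108.15).
= 566098033.28 − 403158742.8 = 162939290.48.
x̄_2 = 162939290.48 / 37301 = 4368.2285... → 4368.23.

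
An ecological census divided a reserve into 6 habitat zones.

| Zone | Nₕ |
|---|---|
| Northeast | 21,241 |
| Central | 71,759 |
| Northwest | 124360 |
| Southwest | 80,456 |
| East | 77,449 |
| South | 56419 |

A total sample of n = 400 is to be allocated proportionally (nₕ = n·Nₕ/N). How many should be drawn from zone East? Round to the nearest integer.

72

N = 21241 + 71759 + 124360 + 80456 + 77449 + 56419 = 431684.
n_East = 400·77449/431684 = 71.765... → 72.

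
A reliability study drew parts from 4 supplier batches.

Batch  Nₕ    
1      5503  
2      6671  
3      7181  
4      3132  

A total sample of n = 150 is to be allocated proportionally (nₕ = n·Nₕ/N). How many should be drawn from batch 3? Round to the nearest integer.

48

N = 5503 + 6671 + 7181 + 3132 = 22487.
n_3 = 150·7181/22487 = 47.901... → 48.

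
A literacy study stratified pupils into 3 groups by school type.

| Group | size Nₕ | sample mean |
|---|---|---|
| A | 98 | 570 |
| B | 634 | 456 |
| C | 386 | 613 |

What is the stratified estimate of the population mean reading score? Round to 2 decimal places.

N = 1118; weights Wₕ = Nₕ/N = (0.0877, 0.5671, 0.3453).
x̄_st = Σ Wₕ·x̄ₕ = 0.0877·570 + 0.5671·456 + 0.3453·613 ≈ 520.1986...
→ 520.20.

520.20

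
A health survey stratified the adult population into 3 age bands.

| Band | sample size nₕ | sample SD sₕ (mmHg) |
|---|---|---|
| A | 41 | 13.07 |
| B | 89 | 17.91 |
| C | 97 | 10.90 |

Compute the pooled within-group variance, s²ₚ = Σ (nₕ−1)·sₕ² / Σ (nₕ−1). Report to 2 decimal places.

Degrees of freedom: 40 + 88 + 96 = 224.
Σ(nₕ−1)sₕ² = 40·170.8249 + 88·320.7681 + 96·118.81 = 46466.3488.
s²ₚ = 46466.3488 / 224 = 207.4391... → 207.44.

207.44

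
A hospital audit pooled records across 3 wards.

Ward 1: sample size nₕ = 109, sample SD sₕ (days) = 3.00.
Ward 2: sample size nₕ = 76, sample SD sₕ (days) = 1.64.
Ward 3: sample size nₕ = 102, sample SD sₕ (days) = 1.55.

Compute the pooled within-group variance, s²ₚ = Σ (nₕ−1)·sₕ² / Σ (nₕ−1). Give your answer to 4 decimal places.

Degrees of freedom: 108 + 75 + 101 = 284.
Σ(nₕ−1)sₕ² = 108·9 + 75·2.6896 + 101·2.4025 = 1416.3725.
s²ₚ = 1416.3725 / 284 = 4.987227... → 4.9872.

4.9872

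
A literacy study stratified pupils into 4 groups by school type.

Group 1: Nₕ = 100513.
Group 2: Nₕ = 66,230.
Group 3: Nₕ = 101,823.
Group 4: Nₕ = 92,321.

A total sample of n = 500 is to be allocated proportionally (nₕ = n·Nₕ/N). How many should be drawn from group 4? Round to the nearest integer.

N = 100513 + 66230 + 101823 + 92321 = 360887.
n_4 = 500·92321/360887 = 127.908... → 128.

128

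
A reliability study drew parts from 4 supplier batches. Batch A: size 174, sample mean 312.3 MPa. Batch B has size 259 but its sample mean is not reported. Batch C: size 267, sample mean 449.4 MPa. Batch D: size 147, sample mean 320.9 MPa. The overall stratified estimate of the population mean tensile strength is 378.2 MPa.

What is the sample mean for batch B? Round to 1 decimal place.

Σ Nₕx̄ₕ = N·μ, so 259·x̄_B = 847·378.2 − (174·312.3 + 267·449.4 + 147·320.9).
= 320335.4 − 221502.3 = 98833.1.
x̄_B = 98833.1 / 259 = 381.595... → 381.6.

381.6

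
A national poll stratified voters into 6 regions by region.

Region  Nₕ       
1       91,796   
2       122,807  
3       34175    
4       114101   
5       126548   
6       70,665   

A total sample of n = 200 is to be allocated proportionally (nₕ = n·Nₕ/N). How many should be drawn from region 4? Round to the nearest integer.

41

Share of region 4 = 114101/560092 = 0.20372.
Allocate 200 × 0.20372 = 40.744... → 41.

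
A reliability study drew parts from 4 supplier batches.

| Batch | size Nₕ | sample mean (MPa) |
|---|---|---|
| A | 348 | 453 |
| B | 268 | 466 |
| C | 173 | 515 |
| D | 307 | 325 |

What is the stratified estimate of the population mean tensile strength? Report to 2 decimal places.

N = 1096; weights Wₕ = Nₕ/N = (0.3175, 0.2445, 0.1578, 0.2801).
x̄_st = Σ Wₕ·x̄ₕ = 0.3175·453 + 0.2445·466 + 0.1578·515 + 0.2801·325 ≈ 430.1113...
→ 430.11.

430.11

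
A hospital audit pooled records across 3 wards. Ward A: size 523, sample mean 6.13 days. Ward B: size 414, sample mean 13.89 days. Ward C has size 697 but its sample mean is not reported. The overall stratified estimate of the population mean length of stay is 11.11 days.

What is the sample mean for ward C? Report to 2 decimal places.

Σ Nₕx̄ₕ = N·μ, so 697·x̄_C = 1634·11.11 − (523·6.13 + 414·13.89).
= 18153.74 − 8956.45 = 9197.29.
x̄_C = 9197.29 / 697 = 13.1955... → 13.20.

13.20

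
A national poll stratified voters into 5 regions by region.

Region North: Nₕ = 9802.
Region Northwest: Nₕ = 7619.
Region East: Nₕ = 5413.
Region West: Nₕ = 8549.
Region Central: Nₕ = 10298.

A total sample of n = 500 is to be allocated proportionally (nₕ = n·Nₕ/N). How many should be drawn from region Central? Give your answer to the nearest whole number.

124

Share of region Central = 10298/41681 = 0.24707.
Allocate 500 × 0.24707 = 123.534... → 124.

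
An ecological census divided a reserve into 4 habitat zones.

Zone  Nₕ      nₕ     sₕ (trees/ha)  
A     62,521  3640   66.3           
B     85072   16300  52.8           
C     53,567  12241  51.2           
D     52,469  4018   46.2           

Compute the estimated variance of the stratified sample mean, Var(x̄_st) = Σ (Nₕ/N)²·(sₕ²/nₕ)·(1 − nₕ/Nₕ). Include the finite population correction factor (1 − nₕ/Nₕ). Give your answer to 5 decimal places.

N = 253629; Wₕ = Nₕ/N.
zone A: (62521/253629)²·66.3²/3640·(1 − 3640/62521) = 0.06910810
zone B: (85072/253629)²·52.8²/16300·(1 − 16300/85072) = 0.01555538
zone C: (53567/253629)²·51.2²/12241·(1 − 12241/53567) = 0.00736963
zone D: (52469/253629)²·46.2²/4018·(1 − 4018/52469) = 0.02099335
Sum = 0.11302647 → 0.11303.

0.11303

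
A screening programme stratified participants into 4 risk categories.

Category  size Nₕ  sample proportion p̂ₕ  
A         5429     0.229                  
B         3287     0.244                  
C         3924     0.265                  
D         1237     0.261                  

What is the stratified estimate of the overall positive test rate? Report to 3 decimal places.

0.246

Wₕ = Nₕ/N with N = 13877: 0.3912, 0.2369, 0.2828, 0.0891.
p̂_st = 0.3912·0.229 + 0.2369·0.244 + 0.2828·0.265 + 0.0891·0.261 ≈ 0.24559... → 0.246.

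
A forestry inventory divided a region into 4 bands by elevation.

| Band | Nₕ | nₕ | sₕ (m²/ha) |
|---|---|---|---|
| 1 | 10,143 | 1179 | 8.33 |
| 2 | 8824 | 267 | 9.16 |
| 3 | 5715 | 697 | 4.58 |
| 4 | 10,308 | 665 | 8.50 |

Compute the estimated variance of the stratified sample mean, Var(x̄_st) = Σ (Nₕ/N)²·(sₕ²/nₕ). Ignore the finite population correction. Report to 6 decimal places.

N = 34990; Wₕ = Nₕ/N.
band 1: (10143/34990)²·8.33²/1179 = 0.004945625
band 2: (8824/34990)²·9.16²/267 = 0.019985858
band 3: (5715/34990)²·4.58²/697 = 0.000802865
band 4: (10308/34990)²·8.50²/665 = 0.009429250
Sum = 0.035163598 → 0.035164.

0.035164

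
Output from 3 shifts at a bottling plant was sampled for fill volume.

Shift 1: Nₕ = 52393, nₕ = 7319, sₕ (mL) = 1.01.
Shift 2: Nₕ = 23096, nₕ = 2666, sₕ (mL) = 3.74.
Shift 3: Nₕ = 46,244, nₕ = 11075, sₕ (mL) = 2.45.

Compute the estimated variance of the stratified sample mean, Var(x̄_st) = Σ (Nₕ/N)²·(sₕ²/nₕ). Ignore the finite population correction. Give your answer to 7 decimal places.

0.0002929

N = 121733. Term for each stratum: Wₕ²sₕ²/nₕ.
Var(x̄_st) = 0.0000258179 + 0.0001888600 + 0.0000782137 = 0.0002928915 → 0.0002929.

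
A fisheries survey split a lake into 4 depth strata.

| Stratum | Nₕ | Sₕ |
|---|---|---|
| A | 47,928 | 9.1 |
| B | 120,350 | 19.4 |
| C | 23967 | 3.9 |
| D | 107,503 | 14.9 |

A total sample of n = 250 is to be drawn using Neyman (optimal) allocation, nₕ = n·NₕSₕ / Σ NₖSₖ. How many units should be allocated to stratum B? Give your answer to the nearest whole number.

Σ NₕSₕ = 47928·9.1 + 120350·19.4 + 23967·3.9 + 107503·14.9 = 4466200.8.
Share for B: 2334790/4466200.8 = 0.52277.
n_B = 250 × 0.52277 = 130.692... → 131.

131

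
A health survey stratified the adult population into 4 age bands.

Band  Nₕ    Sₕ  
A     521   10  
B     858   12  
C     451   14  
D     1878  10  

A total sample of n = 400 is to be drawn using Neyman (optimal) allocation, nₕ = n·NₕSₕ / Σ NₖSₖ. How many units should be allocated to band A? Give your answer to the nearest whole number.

Σ NₕSₕ = 521·10 + 858·12 + 451·14 + 1878·10 = 40600.
Share for A: 5210/40600 = 0.12833.
n_A = 400 × 0.12833 = 51.330... → 51.

51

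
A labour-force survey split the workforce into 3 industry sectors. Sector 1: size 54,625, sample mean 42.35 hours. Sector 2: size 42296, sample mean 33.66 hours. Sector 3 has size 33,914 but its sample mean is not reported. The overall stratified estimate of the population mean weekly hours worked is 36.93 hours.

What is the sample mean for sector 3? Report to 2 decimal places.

Σ Nₕx̄ₕ = N·μ, so 33914·x̄_3 = 130835·36.93 − (54625·42.35 + 42296·33.66).
= 4831736.55 − 3737052.11 = 1094684.44.
x̄_3 = 1094684.44 / 33914 = 32.2782... → 32.28.

32.28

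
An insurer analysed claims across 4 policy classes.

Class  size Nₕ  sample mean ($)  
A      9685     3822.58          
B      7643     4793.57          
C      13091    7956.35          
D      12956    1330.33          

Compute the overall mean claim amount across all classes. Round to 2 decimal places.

4496.86

N = 9685 + 7643 + 13091 + 12956 = 43375.
Overall mean = Σ (Nₕ/N)·x̄ₕ — weight by population share, not a simple average.
Σ Nₕx̄ₕ = 9685·3822.58 + 7643·4793.57 + 13091·7956.35 + 12956·1330.33 = 37021687.3 + 36637255.51 + 104156577.85 + 17235755.48 = 195051276.14.
Divide by N: 195051276.14 / 43375 = 4496.8594... → 4496.86.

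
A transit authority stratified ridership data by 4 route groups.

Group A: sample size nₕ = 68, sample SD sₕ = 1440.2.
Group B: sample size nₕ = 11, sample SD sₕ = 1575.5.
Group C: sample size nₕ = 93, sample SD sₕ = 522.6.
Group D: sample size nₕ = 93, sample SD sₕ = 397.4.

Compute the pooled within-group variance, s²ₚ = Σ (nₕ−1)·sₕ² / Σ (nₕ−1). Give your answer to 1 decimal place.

A: (68−1)·1440.2² = 67·2074176.04 = 138969794.68
B: (11−1)·1575.5² = 10·2482200.25 = 24822002.5
C: (93−1)·522.6² = 92·273110.76 = 25126189.92
D: (93−1)·397.4² = 92·157926.76 = 14529261.92
Numerator = 203447249.02; denominator = Σ(nₕ−1) = 261.
s²ₚ = 203447249.02/261 = 779491.376... → 779491.4.

779491.4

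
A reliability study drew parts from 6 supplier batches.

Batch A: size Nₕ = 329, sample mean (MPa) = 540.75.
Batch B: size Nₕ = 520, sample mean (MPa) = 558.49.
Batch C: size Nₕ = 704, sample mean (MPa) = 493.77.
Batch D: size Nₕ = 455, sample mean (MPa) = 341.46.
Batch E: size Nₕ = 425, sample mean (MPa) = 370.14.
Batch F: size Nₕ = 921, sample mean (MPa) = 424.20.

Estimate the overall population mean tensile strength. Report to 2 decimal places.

N = 3354; weights Wₕ = Nₕ/N = (0.0981, 0.1550, 0.2099, 0.1357, 0.1267, 0.2746).
x̄_st = Σ Wₕ·x̄ₕ = 0.0981·540.75 + 0.1550·558.49 + 0.2099·493.77 + 0.1357·341.46 + 0.1267·370.14 + 0.2746·424.20 ≈ 452.9808...
→ 452.98.

452.98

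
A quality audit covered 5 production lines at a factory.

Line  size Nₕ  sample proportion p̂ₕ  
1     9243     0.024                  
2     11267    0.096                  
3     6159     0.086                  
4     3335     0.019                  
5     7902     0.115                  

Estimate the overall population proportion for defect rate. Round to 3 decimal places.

N = 9243 + 11267 + 6159 + 3335 + 7902 = 37906.
Overall proportion = Σ (Nₕ/N)·p̂ₕ.
Σ Nₕp̂ₕ = 221.832 + 1081.632 + 529.674 + 63.365 + 908.73 = 2805.233.
2805.233 / 37906 = 0.07400... → 0.074.

0.074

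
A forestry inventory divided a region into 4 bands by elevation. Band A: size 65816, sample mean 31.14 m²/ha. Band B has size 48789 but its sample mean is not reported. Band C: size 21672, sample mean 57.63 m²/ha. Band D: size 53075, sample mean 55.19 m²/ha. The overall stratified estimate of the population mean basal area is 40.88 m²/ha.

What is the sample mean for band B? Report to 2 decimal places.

31.01

Σ Nₕx̄ₕ = N·μ, so 48789·x̄_B = 189352·40.88 − (65816·31.14 + 21672·57.63 + 53075·55.19).
= 7740709.76 − 6227676.85 = 1513032.91.
x̄_B = 1513032.91 / 48789 = 31.0118... → 31.01.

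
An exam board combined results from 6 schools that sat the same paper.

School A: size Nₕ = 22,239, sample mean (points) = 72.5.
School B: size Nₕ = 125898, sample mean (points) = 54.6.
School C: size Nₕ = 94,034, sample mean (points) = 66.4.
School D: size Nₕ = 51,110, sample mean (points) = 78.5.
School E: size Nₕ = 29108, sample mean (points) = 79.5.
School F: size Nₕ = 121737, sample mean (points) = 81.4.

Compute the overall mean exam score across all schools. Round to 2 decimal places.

69.72

x̄_st = (Σ Nₕx̄ₕ) / (Σ Nₕ) = (22239·72.5 + 125898·54.6 + 94034·66.4 + 51110·78.5 + 29108·79.5 + 121737·81.4) / 444126
= 30965828.7 / 444126 = 69.7231... → 69.72.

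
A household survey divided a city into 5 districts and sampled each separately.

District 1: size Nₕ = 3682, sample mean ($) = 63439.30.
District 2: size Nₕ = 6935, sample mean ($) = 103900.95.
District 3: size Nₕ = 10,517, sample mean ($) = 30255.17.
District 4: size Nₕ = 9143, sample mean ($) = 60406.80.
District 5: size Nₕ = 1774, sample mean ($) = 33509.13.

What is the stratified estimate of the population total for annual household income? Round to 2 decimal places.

1884074782.76

1: 3682·63439.30 = 233583502.6
2: 6935·103900.95 = 720553088.25
3: 10517·30255.17 = 318193622.89
4: 9143·60406.80 = 552299372.4
5: 1774·33509.13 = 59445196.62
τ̂ = Σ Nₕx̄ₕ = 1884074782.76.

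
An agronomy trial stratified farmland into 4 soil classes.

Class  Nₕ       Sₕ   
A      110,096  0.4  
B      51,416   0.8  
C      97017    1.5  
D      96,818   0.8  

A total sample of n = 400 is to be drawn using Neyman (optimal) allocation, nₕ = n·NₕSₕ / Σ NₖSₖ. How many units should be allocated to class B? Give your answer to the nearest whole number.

A: NₕSₕ = 110096·0.4 = 44038.4
B: NₕSₕ = 51416·0.8 = 41132.8
C: NₕSₕ = 97017·1.5 = 145525.5
D: NₕSₕ = 96818·0.8 = 77454.4
Σ NₕSₕ = 308151.1.
n_B = 400·41132.8/308151.1 = 53.393... → 53.

53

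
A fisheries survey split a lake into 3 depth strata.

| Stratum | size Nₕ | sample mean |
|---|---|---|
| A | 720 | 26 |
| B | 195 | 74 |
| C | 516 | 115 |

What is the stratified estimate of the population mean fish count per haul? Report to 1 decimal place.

64.6

N = 720 + 195 + 516 = 1431.
Weight each subgroup mean by Nₕ/N and sum.
Σ Nₕx̄ₕ = 720·26 + 195·74 + 516·115 = 18720 + 14430 + 59340 = 92490.
Divide by N: 92490 / 1431 = 64.633... → 64.6.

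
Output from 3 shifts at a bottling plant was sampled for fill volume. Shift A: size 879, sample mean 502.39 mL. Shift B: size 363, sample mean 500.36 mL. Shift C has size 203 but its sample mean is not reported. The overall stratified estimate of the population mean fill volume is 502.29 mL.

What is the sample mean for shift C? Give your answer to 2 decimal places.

505.31

N = 879 + 363 + 203 = 1445.
Overall total = μ·N = 502.29·1445 = 725809.05.
Subtract the known strata: 879·502.39 + 363·500.36 = 623231.49.
Remaining total for shift C: 725809.05 − 623231.49 = 102577.56.
Divide by its size: 102577.56 / 203 = 505.3082... → 505.31.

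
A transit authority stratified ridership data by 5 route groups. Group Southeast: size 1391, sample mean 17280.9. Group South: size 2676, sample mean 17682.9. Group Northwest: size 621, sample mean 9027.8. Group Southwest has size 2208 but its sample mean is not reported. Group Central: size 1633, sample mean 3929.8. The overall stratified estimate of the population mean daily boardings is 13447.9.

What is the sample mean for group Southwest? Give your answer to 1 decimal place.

14183.1

N = 1391 + 2676 + 621 + 2208 + 1633 = 8529.
Overall total = μ·N = 13447.9·8529 = 114697139.1.
Subtract the known strata: 1391·17280.9 + 2676·17682.9 + 621·9027.8 + 1633·3929.8 = 83380799.5.
Remaining total for group Southwest: 114697139.1 − 83380799.5 = 31316339.6.
Divide by its size: 31316339.6 / 2208 = 14183.125... → 14183.1.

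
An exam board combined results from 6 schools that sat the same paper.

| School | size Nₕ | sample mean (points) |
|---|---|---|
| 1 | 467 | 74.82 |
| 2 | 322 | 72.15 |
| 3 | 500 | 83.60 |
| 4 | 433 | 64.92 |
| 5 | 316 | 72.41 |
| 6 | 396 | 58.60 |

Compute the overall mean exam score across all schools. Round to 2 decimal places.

71.56

N = 467 + 322 + 500 + 433 + 316 + 396 = 2434.
The stratified mean weights each stratum mean by its population share Nₕ/N.
Σ Nₕx̄ₕ = 467·74.82 + 322·72.15 + 500·83.60 + 433·64.92 + 316·72.41 + 396·58.60 = 34940.94 + 23232.3 + 41800 + 28110.36 + 22881.56 + 23205.6 = 174170.76.
Divide by N: 174170.76 / 2434 = 71.5574... → 71.56.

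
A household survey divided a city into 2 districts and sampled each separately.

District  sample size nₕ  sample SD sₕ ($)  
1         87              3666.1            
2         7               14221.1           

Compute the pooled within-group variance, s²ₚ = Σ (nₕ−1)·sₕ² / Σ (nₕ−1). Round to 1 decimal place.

1: (87−1)·3666.1² = 86·13440289.21 = 1155864872.06
2: (7−1)·14221.1² = 6·202239685.21 = 1213438111.26
Numerator = 2369302983.32; denominator = Σ(nₕ−1) = 92.
s²ₚ = 2369302983.32/92 = 25753293.297... → 25753293.3.

25753293.3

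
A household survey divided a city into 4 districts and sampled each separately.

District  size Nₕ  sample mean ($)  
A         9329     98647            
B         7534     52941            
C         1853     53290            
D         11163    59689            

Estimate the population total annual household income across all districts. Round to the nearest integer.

A: 9329·98647 = 920277863
B: 7534·52941 = 398857494
C: 1853·53290 = 98746370
D: 11163·59689 = 666308307
τ̂ = Σ Nₕx̄ₕ = 2084190034.

2084190034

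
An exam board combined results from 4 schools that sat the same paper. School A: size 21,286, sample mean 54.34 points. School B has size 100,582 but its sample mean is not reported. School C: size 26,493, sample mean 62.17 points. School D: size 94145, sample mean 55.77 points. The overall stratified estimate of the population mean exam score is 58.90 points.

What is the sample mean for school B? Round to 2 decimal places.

61.93

Σ Nₕx̄ₕ = N·μ, so 100582·x̄_B = 242506·58.90 − (21286·54.34 + 26493·62.17 + 94145·55.77).
= 14283603.4 − 8054217.7 = 6229385.7.
x̄_B = 6229385.7 / 100582 = 61.9334... → 61.93.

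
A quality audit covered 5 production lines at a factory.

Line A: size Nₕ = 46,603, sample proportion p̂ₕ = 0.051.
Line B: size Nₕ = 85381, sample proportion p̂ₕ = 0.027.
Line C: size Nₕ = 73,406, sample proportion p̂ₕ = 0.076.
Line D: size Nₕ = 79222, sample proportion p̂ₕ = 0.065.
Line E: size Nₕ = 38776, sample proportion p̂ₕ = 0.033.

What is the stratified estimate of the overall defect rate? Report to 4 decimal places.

N = 46603 + 85381 + 73406 + 79222 + 38776 = 323388.
Overall proportion = Σ (Nₕ/N)·p̂ₕ.
Σ Nₕp̂ₕ = 2376.753 + 2305.287 + 5578.856 + 5149.43 + 1279.608 = 16689.934.
16689.934 / 323388 = 0.051610... → 0.0516.

0.0516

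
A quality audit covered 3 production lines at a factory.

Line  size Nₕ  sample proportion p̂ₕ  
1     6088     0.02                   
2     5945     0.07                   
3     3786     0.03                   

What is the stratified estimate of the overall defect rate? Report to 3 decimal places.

Wₕ = Nₕ/N with N = 15819: 0.3849, 0.3758, 0.2393.
p̂_st = 0.3849·0.02 + 0.3758·0.07 + 0.2393·0.03 ≈ 0.04118... → 0.041.

0.041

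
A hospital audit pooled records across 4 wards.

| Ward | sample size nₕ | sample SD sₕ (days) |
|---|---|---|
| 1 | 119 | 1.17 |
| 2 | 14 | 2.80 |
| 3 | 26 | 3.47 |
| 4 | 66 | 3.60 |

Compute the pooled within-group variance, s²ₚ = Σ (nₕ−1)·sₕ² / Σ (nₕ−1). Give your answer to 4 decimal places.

1: (119−1)·1.17² = 118·1.3689 = 161.5302
2: (14−1)·2.80² = 13·7.84 = 101.92
3: (26−1)·3.47² = 25·12.0409 = 301.0225
4: (66−1)·3.60² = 65·12.96 = 842.4
Numerator = 1406.8727; denominator = Σ(nₕ−1) = 221.
s²ₚ = 1406.8727/221 = 6.365940... → 6.3659.

6.3659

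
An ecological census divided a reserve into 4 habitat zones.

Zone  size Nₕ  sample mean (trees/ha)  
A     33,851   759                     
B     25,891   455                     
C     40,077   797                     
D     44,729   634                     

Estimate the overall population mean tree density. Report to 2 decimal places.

x̄_st = (Σ Nₕx̄ₕ) / (Σ Nₕ) = (33851·759 + 25891·455 + 40077·797 + 44729·634) / 144548
= 97772869 / 144548 = 676.4042... → 676.40.

676.40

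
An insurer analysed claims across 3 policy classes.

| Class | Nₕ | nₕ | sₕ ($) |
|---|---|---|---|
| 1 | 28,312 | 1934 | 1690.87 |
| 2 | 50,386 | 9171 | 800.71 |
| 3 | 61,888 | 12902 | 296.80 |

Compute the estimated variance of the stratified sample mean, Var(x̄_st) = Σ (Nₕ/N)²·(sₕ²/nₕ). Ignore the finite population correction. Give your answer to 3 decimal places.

70.257

N = 140586. Term for each stratum: Wₕ²sₕ²/nₕ.
Var(x̄_st) = 59.954380 + 8.979857 + 1.323121 = 70.257358 → 70.257.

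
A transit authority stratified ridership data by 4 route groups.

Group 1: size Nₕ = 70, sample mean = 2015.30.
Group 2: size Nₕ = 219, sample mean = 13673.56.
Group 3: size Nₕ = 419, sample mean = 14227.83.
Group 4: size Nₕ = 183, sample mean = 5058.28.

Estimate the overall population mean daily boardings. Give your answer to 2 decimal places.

11248.83

N = 891; weights Wₕ = Nₕ/N = (0.0786, 0.2458, 0.4703, 0.2054).
x̄_st = Σ Wₕ·x̄ₕ = 0.0786·2015.30 + 0.2458·13673.56 + 0.4703·14227.83 + 0.2054·5058.28 ≈ 11248.8290...
→ 11248.83.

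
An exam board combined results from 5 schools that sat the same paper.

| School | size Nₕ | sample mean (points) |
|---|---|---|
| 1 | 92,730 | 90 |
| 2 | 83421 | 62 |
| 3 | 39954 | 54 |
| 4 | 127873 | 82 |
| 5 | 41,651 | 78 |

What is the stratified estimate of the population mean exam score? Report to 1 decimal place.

76.3

x̄_st = (Σ Nₕx̄ₕ) / (Σ Nₕ) = (92730·90 + 83421·62 + 39954·54 + 127873·82 + 41651·78) / 385629
= 29409682 / 385629 = 76.264... → 76.3.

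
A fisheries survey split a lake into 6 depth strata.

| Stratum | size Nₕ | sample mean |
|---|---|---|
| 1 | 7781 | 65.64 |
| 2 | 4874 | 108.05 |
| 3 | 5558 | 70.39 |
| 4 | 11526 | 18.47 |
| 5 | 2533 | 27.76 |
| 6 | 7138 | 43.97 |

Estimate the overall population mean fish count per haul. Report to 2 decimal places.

51.40

x̄_st = (Σ Nₕx̄ₕ) / (Σ Nₕ) = (7781·65.64 + 4874·108.05 + 5558·70.39 + 11526·18.47 + 2533·27.76 + 7138·43.97) / 39410
= 2025667.32 / 39410 = 51.3998... → 51.40.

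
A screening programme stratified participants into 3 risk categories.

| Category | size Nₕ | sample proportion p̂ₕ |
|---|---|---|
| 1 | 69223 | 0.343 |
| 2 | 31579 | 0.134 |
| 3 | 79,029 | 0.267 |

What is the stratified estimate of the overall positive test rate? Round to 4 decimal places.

N = 69223 + 31579 + 79029 = 179831.
Overall proportion = Σ (Nₕ/N)·p̂ₕ.
Σ Nₕp̂ₕ = 23743.489 + 4231.586 + 21100.743 = 49075.818.
49075.818 / 179831 = 0.272900... → 0.2729.

0.2729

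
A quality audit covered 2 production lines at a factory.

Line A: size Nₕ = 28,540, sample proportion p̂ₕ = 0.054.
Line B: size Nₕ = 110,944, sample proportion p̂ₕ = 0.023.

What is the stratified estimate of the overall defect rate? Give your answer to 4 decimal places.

0.0293

N = 28540 + 110944 = 139484.
Overall proportion = Σ (Nₕ/N)·p̂ₕ.
Σ Nₕp̂ₕ = 1541.16 + 2551.712 = 4092.872.
4092.872 / 139484 = 0.029343... → 0.0293.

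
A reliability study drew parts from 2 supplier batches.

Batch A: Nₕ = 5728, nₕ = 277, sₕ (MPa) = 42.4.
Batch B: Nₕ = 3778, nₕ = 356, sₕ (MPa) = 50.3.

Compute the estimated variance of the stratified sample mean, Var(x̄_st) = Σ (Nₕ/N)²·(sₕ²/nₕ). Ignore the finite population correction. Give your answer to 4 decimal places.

N = 9506. Term for each stratum: Wₕ²sₕ²/nₕ.
Var(x̄_st) = 2.3564723 + 1.1225721 = 3.4790445 → 3.4790.

3.4790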